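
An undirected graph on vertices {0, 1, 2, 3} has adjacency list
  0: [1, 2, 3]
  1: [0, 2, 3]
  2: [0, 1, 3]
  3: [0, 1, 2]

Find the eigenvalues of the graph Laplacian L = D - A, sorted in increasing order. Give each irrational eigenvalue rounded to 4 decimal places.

Each diagonal entry of L is the vertex degree and each off-diagonal entry is -1 where an edge is present, 0 otherwise; in the order [0, 1, 2, 3] the diagonal is [3, 3, 3, 3]. Diagonalising L (or applying a numerical eigensolver to the 4x4 matrix) gives the spectrum above. The eigenvalues sum to 12, which equals trace(L) = 2|E|.

[0, 4, 4, 4]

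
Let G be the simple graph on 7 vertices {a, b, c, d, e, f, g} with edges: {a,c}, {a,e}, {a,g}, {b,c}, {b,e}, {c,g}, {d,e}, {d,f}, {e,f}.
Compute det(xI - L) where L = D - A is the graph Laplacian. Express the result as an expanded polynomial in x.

x^7 - 18x^6 + 128x^5 - 456x^4 + 844x^3 - 746x^2 + 231x

Each diagonal entry of L is the vertex degree and each off-diagonal entry is -1 where an edge is present, 0 otherwise; in the order [a, b, c, d, e, f, g] the diagonal is [3, 2, 3, 2, 4, 2, 2]. Computing det(xI - L) by cofactor expansion (or equivalently via sum-over-permutations) gives x^7 - 18x^6 + 128x^5 - 456x^4 + 844x^3 - 746x^2 + 231x. The coefficient of x^6 equals -trace(L) = -18, matching the sum of degrees. By the matrix-tree theorem the graph has (1/7) * product of the nonzero eigenvalues = 33 spanning trees.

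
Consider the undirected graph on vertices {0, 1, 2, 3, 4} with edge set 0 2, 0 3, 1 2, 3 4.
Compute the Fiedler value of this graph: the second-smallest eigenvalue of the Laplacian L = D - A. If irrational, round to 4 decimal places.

0.3820

Reading degrees in the order [0, 1, 2, 3, 4] gives [2, 1, 2, 2, 1]; set D = diag(2, 1, 2, 2, 1) and form L = D - A. The smallest Laplacian eigenvalue is always 0. The next one, lambda_2 = 0.3820, measures how hard the graph is to disconnect: larger values mean better connectivity. The eigenvalues sum to 8, which equals trace(L) = 2|E|. The largest eigenvalue, 3.6180, is at most the vertex count 5.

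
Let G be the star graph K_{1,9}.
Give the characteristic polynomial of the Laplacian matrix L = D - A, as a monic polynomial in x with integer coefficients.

The graph has 10 vertices and degree multiset [9, 1, 1, 1, 1, 1, 1, 1, 1, 1]; D is the diagonal matrix of degrees and L = D - A. L has integer entries, so p(x) = det(xI - L) has integer coefficients. Expanding the determinant yields x^10 - 18x^9 + 108x^8 - 336x^7 + 630x^6 - 756x^5 + 588x^4 - 288x^3 + 81x^2 - 10x. The coefficient of x^9 equals -trace(L) = -18, matching the sum of degrees.

x^10 - 18x^9 + 108x^8 - 336x^7 + 630x^6 - 756x^5 + 588x^4 - 288x^3 + 81x^2 - 10x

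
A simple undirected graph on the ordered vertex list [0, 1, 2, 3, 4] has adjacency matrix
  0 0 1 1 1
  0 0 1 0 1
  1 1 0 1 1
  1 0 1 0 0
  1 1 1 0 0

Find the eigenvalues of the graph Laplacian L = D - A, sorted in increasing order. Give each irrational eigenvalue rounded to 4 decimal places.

[0, 1.5858, 3, 4.4142, 5]

Reading degrees in the order [0, 1, 2, 3, 4] gives [3, 2, 4, 2, 3]; set D = diag(3, 2, 4, 2, 3) and form L = D - A. The multiplicity of 0 as a Laplacian eigenvalue equals the number of connected components. The single zero eigenvalue shows the graph is connected. There is one zero in the spectrum, matching the 1 component.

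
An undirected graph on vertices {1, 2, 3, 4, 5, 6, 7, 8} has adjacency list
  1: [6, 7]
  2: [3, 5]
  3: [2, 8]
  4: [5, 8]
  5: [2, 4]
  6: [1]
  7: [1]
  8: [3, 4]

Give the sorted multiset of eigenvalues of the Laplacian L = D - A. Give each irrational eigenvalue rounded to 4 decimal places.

Reading degrees in the order [1, 2, 3, 4, 5, 6, 7, 8] gives [2, 2, 2, 2, 2, 1, 1, 2]; set D = diag(2, 2, 2, 2, 2, 1, 1, 2) and form L = D - A. Diagonalising L (or applying a numerical eigensolver to the 8x8 matrix) gives the spectrum above. The 2 zero eigenvalues correspond to the 2 connected components.

[0, 0, 1, 1.3820, 1.3820, 3, 3.6180, 3.6180]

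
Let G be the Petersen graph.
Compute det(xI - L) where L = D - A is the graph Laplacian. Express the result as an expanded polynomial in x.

The graph has 10 vertices and degree multiset [3, 3, 3, 3, 3, 3, 3, 3, 3, 3]; D is the diagonal matrix of degrees and L = D - A. The eigenvalues of L are [0, 2, 2, 2, 2, 2, 5, 5, 5, 5]; the characteristic polynomial is the product of (x - lambda_i), which multiplies out to x^10 - 30x^9 + 390x^8 - 2880x^7 + 13305x^6 - 39882x^5 + 77640x^4 - 94800x^3 + 66000x^2 - 20000x. Since p(0) = det(-L) = 0, x divides p(x). There is one zero in the spectrum, matching the 1 component.

x^10 - 30x^9 + 390x^8 - 2880x^7 + 13305x^6 - 39882x^5 + 77640x^4 - 94800x^3 + 66000x^2 - 20000x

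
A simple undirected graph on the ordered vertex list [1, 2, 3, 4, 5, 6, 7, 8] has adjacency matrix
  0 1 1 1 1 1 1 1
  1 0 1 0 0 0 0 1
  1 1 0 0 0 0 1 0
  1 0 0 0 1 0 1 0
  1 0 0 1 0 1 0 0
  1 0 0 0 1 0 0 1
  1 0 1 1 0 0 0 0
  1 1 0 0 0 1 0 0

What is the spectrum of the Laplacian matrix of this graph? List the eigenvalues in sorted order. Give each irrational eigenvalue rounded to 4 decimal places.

Reading degrees in the order [1, 2, 3, 4, 5, 6, 7, 8] gives [7, 3, 3, 3, 3, 3, 3, 3]; set D = diag(7, 3, 3, 3, 3, 3, 3, 3) and form L = D - A. L is symmetric positive semidefinite, so every eigenvalue is real and nonnegative. By the matrix-tree theorem the graph has (1/8) * product of the nonzero eigenvalues = 841 spanning trees.

[0, 1.7530, 1.7530, 3.4450, 3.4450, 4.8019, 4.8019, 8]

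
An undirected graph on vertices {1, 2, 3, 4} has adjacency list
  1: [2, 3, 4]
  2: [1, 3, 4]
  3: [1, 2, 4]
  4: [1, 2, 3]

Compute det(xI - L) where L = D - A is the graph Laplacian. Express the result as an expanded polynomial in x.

Each diagonal entry of L is the vertex degree and each off-diagonal entry is -1 where an edge is present, 0 otherwise; in the order [1, 2, 3, 4] the diagonal is [3, 3, 3, 3]. The eigenvalues of L are [0, 4, 4, 4]; the characteristic polynomial is the product of (x - lambda_i), which multiplies out to x^4 - 12x^3 + 48x^2 - 64x. Since p(0) = det(-L) = 0, x divides p(x). The eigenvalues sum to 12, which equals trace(L) = 2|E|.

x^4 - 12x^3 + 48x^2 - 64x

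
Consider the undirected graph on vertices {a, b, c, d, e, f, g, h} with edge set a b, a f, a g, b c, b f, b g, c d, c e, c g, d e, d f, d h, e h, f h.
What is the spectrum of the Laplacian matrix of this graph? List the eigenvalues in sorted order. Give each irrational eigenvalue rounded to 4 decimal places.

[0, 1.2679, 2.5858, 4, 4, 4.7321, 5.4142, 6]

Reading degrees in the order [a, b, c, d, e, f, g, h] gives [3, 4, 4, 4, 3, 4, 3, 3]; set D = diag(3, 4, 4, 4, 3, 4, 3, 3) and form L = D - A. Since every row of L sums to 0, the all-ones vector is in the kernel and 0 is an eigenvalue. There is one zero in the spectrum, matching the 1 component. By the matrix-tree theorem the graph has (1/8) * product of the nonzero eigenvalues = 1008 spanning trees.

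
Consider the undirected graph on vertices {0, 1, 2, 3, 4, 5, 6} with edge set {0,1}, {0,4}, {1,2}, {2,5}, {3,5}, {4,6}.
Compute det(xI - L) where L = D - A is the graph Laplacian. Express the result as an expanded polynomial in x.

Each diagonal entry of L is the vertex degree and each off-diagonal entry is -1 where an edge is present, 0 otherwise; in the order [0, 1, 2, 3, 4, 5, 6] the diagonal is [2, 2, 2, 1, 2, 2, 1]. L has integer entries, so p(x) = det(xI - L) has integer coefficients. Expanding the determinant yields x^7 - 12x^6 + 55x^5 - 120x^4 + 126x^3 - 56x^2 + 7x. The coefficient of x^6 equals -trace(L) = -12, matching the sum of degrees. There is one zero in the spectrum, matching the 1 component. The eigenvalues sum to 12, which equals trace(L) = 2|E|.

x^7 - 12x^6 + 55x^5 - 120x^4 + 126x^3 - 56x^2 + 7x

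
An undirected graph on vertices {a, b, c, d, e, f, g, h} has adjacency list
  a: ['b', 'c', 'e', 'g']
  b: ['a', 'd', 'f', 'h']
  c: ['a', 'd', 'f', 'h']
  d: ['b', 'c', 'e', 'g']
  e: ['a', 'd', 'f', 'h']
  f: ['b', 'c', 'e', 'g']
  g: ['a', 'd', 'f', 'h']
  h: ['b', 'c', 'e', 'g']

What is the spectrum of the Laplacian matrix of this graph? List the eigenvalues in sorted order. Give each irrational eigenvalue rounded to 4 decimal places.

Reading degrees in the order [a, b, c, d, e, f, g, h] gives [4, 4, 4, 4, 4, 4, 4, 4]; set D = diag(4, 4, 4, 4, 4, 4, 4, 4) and form L = D - A. The multiplicity of 0 as a Laplacian eigenvalue equals the number of connected components. The single zero eigenvalue shows the graph is connected. By the matrix-tree theorem the graph has (1/8) * product of the nonzero eigenvalues = 4096 spanning trees. The eigenvalues sum to 32, which equals trace(L) = 2|E|.

[0, 4, 4, 4, 4, 4, 4, 8]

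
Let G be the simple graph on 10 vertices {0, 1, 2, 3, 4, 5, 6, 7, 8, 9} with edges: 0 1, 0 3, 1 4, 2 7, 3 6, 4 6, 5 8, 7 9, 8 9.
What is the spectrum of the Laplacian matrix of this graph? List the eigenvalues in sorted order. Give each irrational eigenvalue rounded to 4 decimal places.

[0, 0, 0.3820, 1.3820, 1.3820, 1.3820, 2.6180, 3.6180, 3.6180, 3.6180]

Reading degrees in the order [0, 1, 2, 3, 4, 5, 6, 7, 8, 9] gives [2, 2, 1, 2, 2, 1, 2, 2, 2, 2]; set D = diag(2, 2, 1, 2, 2, 1, 2, 2, 2, 2) and form L = D - A. The multiplicity of 0 as a Laplacian eigenvalue equals the number of connected components. The 2 zero eigenvalues correspond to the 2 connected components. The eigenvalues sum to 18, which equals trace(L) = 2|E|.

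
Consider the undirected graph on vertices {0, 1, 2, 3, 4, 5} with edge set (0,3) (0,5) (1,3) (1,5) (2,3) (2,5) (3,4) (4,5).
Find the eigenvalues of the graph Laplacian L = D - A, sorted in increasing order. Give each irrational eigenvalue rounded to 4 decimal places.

Reading degrees in the order [0, 1, 2, 3, 4, 5] gives [2, 2, 2, 4, 2, 4]; set D = diag(2, 2, 2, 4, 2, 4) and form L = D - A. L is symmetric positive semidefinite, so every eigenvalue is real and nonnegative. The single zero eigenvalue shows the graph is connected. There is one zero in the spectrum, matching the 1 component. The largest eigenvalue, 6, is at most the vertex count 6.

[0, 2, 2, 2, 4, 6]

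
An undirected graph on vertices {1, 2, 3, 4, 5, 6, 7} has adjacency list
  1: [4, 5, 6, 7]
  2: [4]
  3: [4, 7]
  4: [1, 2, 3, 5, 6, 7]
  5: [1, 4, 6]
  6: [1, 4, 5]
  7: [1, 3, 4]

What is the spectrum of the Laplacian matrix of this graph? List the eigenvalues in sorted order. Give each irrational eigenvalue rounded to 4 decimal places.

Each diagonal entry of L is the vertex degree and each off-diagonal entry is -1 where an edge is present, 0 otherwise; in the order [1, 2, 3, 4, 5, 6, 7] the diagonal is [4, 1, 2, 6, 3, 3, 3]. Diagonalising L (or applying a numerical eigensolver to the 7x7 matrix) gives the spectrum above. The single zero eigenvalue shows the graph is connected. By the matrix-tree theorem the graph has (1/7) * product of the nonzero eigenvalues = 104 spanning trees.

[0, 1, 1.5188, 3.3111, 4, 5.1701, 7]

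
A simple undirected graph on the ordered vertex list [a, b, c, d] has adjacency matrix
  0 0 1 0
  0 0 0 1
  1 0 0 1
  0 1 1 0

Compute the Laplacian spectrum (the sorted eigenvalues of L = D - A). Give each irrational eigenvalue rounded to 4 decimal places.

[0, 0.5858, 2, 3.4142]

With the vertex order [a, b, c, d], the degrees are [1, 1, 2, 2], giving D = diag(1, 1, 2, 2) and L = D - A. Since every row of L sums to 0, the all-ones vector is in the kernel and 0 is an eigenvalue. The eigenvalues sum to 6, which equals trace(L) = 2|E|. The largest eigenvalue, 3.4142, is at most the vertex count 4.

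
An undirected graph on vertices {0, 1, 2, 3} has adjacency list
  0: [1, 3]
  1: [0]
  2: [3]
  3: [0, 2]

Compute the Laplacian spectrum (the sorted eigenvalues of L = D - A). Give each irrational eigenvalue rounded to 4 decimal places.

[0, 0.5858, 2, 3.4142]

With the vertex order [0, 1, 2, 3], the degrees are [2, 1, 1, 2], giving D = diag(2, 1, 1, 2) and L = D - A. L is symmetric positive semidefinite, so every eigenvalue is real and nonnegative. There is one zero in the spectrum, matching the 1 component. The largest eigenvalue, 3.4142, is at most the vertex count 4.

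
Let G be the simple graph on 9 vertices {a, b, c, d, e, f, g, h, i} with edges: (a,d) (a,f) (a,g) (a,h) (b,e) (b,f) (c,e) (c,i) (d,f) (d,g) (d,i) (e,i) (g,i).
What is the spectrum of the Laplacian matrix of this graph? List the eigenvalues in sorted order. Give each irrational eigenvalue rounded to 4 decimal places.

With the vertex order [a, b, c, d, e, f, g, h, i], the degrees are [4, 2, 2, 4, 3, 3, 3, 1, 4], giving D = diag(4, 2, 2, 4, 3, 3, 3, 1, 4) and L = D - A. Since every row of L sums to 0, the all-ones vector is in the kernel and 0 is an eigenvalue. The single zero eigenvalue shows the graph is connected. The eigenvalues sum to 26, which equals trace(L) = 2|E|.

[0, 0.6460, 1.3548, 1.4974, 3.0559, 4, 4.5793, 5.1544, 5.7122]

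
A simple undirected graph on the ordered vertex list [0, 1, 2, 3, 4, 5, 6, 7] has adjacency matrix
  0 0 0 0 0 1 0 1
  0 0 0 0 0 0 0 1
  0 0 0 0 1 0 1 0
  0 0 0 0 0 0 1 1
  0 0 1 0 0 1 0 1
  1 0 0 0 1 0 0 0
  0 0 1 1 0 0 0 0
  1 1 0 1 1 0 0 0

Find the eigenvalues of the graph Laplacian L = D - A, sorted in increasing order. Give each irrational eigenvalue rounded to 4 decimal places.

With the vertex order [0, 1, 2, 3, 4, 5, 6, 7], the degrees are [2, 1, 2, 2, 3, 2, 2, 4], giving D = diag(2, 1, 2, 2, 3, 2, 2, 4) and L = D - A. Since every row of L sums to 0, the all-ones vector is in the kernel and 0 is an eigenvalue.

[0, 0.6942, 0.8596, 1.6031, 2.5988, 2.8430, 3.9325, 5.4689]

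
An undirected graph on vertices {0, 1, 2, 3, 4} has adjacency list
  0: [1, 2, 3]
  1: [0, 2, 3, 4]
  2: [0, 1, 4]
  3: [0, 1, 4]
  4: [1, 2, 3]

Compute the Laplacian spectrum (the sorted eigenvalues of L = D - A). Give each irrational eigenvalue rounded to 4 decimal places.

[0, 3, 3, 5, 5]

With the vertex order [0, 1, 2, 3, 4], the degrees are [3, 4, 3, 3, 3], giving D = diag(3, 4, 3, 3, 3) and L = D - A. Since every row of L sums to 0, the all-ones vector is in the kernel and 0 is an eigenvalue. The single zero eigenvalue shows the graph is connected.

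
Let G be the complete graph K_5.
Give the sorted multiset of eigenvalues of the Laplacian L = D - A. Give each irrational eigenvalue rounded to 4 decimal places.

The graph has 5 vertices and degree multiset [4, 4, 4, 4, 4]; D is the diagonal matrix of degrees and L = D - A. Diagonalising L (or applying a numerical eigensolver to the 5x5 matrix) gives the spectrum above. The single zero eigenvalue shows the graph is connected. By the matrix-tree theorem the graph has (1/5) * product of the nonzero eigenvalues = 125 spanning trees.

[0, 5, 5, 5, 5]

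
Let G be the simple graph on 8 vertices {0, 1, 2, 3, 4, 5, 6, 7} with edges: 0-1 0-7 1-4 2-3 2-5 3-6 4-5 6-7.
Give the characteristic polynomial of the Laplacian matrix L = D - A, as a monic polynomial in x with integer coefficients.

Reading degrees in the order [0, 1, 2, 3, 4, 5, 6, 7] gives [2, 2, 2, 2, 2, 2, 2, 2]; set D = diag(2, 2, 2, 2, 2, 2, 2, 2) and form L = D - A. L has integer entries, so p(x) = det(xI - L) has integer coefficients. Expanding the determinant yields x^8 - 16x^7 + 104x^6 - 352x^5 + 660x^4 - 672x^3 + 336x^2 - 64x. Since p(0) = det(-L) = 0, x divides p(x). The eigenvalues sum to 16, which equals trace(L) = 2|E|. The largest eigenvalue, 4, is at most the vertex count 8.

x^8 - 16x^7 + 104x^6 - 352x^5 + 660x^4 - 672x^3 + 336x^2 - 64x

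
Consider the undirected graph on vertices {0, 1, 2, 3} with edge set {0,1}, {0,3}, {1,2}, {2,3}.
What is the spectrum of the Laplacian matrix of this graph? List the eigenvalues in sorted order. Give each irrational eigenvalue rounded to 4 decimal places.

[0, 2, 2, 4]

With the vertex order [0, 1, 2, 3], the degrees are [2, 2, 2, 2], giving D = diag(2, 2, 2, 2) and L = D - A. L is symmetric positive semidefinite, so every eigenvalue is real and nonnegative. By the matrix-tree theorem the graph has (1/4) * product of the nonzero eigenvalues = 4 spanning trees.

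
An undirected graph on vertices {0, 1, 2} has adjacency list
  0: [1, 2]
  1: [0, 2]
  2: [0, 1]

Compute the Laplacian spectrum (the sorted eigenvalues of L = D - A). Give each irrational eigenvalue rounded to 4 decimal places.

With the vertex order [0, 1, 2], the degrees are [2, 2, 2], giving D = diag(2, 2, 2) and L = D - A. L is symmetric positive semidefinite, so every eigenvalue is real and nonnegative. By the matrix-tree theorem the graph has (1/3) * product of the nonzero eigenvalues = 3 spanning trees.

[0, 3, 3]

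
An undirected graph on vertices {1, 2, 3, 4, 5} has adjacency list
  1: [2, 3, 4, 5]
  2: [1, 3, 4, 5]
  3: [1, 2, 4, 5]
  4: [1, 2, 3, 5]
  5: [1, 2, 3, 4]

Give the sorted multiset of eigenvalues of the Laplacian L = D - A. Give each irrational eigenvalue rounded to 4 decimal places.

[0, 5, 5, 5, 5]

Reading degrees in the order [1, 2, 3, 4, 5] gives [4, 4, 4, 4, 4]; set D = diag(4, 4, 4, 4, 4) and form L = D - A. The multiplicity of 0 as a Laplacian eigenvalue equals the number of connected components. The single zero eigenvalue shows the graph is connected. The eigenvalues sum to 20, which equals trace(L) = 2|E|. The largest eigenvalue, 5, is at most the vertex count 5.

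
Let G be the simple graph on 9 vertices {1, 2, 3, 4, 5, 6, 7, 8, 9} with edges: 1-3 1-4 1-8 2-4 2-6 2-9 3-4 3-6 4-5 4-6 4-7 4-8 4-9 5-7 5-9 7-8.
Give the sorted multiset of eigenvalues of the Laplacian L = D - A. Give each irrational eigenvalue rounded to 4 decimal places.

[0, 1.5858, 1.5858, 3, 3, 4.4142, 4.4142, 5, 9]

Each diagonal entry of L is the vertex degree and each off-diagonal entry is -1 where an edge is present, 0 otherwise; in the order [1, 2, 3, 4, 5, 6, 7, 8, 9] the diagonal is [3, 3, 3, 8, 3, 3, 3, 3, 3]. The multiplicity of 0 as a Laplacian eigenvalue equals the number of connected components. The single zero eigenvalue shows the graph is connected. There is one zero in the spectrum, matching the 1 component.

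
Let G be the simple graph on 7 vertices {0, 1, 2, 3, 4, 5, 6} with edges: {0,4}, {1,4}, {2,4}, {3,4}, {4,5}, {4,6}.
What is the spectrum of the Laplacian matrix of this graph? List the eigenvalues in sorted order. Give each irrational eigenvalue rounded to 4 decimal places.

[0, 1, 1, 1, 1, 1, 7]

Reading degrees in the order [0, 1, 2, 3, 4, 5, 6] gives [1, 1, 1, 1, 6, 1, 1]; set D = diag(1, 1, 1, 1, 6, 1, 1) and form L = D - A. L is symmetric positive semidefinite, so every eigenvalue is real and nonnegative. The single zero eigenvalue shows the graph is connected. There is one zero in the spectrum, matching the 1 component.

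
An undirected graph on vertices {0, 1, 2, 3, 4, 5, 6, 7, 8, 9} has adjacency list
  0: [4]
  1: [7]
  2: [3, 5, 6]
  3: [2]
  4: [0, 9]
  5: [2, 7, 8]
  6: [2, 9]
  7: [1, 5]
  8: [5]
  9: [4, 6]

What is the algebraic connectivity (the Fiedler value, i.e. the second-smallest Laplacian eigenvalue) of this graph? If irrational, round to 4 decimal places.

With the vertex order [0, 1, 2, 3, 4, 5, 6, 7, 8, 9], the degrees are [1, 1, 3, 1, 2, 3, 2, 2, 1, 2], giving D = diag(1, 1, 3, 1, 2, 3, 2, 2, 1, 2) and L = D - A. Computing the eigenvalues of L and sorting gives [0, 0.1398, 0.4249, 0.6932, 1, 2, 2.2574, 3.1456, 3.6414, 4.6978]. The Fiedler value lambda_2 = 0.1398 is strictly positive, so the graph is connected. There is one zero in the spectrum, matching the 1 component.

0.1398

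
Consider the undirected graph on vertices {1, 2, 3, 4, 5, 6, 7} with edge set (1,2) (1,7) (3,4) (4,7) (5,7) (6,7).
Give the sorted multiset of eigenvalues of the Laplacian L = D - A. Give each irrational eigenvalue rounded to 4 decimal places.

Reading degrees in the order [1, 2, 3, 4, 5, 6, 7] gives [2, 1, 1, 2, 1, 1, 4]; set D = diag(2, 1, 1, 2, 1, 1, 4) and form L = D - A. Since every row of L sums to 0, the all-ones vector is in the kernel and 0 is an eigenvalue. The single zero eigenvalue shows the graph is connected.

[0, 0.3820, 0.6086, 1, 2.2271, 2.6180, 5.1642]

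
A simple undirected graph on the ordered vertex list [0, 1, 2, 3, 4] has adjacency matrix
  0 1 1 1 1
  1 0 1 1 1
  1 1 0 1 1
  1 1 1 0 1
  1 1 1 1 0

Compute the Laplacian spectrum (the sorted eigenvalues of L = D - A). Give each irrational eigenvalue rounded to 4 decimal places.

Reading degrees in the order [0, 1, 2, 3, 4] gives [4, 4, 4, 4, 4]; set D = diag(4, 4, 4, 4, 4) and form L = D - A. The multiplicity of 0 as a Laplacian eigenvalue equals the number of connected components.

[0, 5, 5, 5, 5]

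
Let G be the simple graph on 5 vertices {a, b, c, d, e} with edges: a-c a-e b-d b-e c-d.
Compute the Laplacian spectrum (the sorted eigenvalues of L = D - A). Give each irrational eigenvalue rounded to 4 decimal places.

[0, 1.3820, 1.3820, 3.6180, 3.6180]

Reading degrees in the order [a, b, c, d, e] gives [2, 2, 2, 2, 2]; set D = diag(2, 2, 2, 2, 2) and form L = D - A. Diagonalising L (or applying a numerical eigensolver to the 5x5 matrix) gives the spectrum above. The single zero eigenvalue shows the graph is connected. The eigenvalues sum to 10, which equals trace(L) = 2|E|. By the matrix-tree theorem the graph has (1/5) * product of the nonzero eigenvalues = 5 spanning trees.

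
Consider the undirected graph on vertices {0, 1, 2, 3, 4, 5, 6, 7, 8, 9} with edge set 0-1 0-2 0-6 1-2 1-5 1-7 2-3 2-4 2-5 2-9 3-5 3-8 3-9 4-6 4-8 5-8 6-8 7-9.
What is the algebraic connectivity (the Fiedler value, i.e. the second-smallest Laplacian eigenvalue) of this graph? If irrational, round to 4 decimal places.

Each diagonal entry of L is the vertex degree and each off-diagonal entry is -1 where an edge is present, 0 otherwise; in the order [0, 1, 2, 3, 4, 5, 6, 7, 8, 9] the diagonal is [3, 4, 6, 4, 3, 4, 3, 2, 4, 3]. Computing the eigenvalues of L and sorting gives [0, 1.1531, 2.1090, 2.4402, 3.1320, 3.7456, 4.9026, 5.4624, 5.7098, 7.3454]. The Fiedler value lambda_2 = 1.1531 is strictly positive, so the graph is connected. By the matrix-tree theorem the graph has (1/10) * product of the nonzero eigenvalues = 7819 spanning trees. The eigenvalues sum to 36, which equals trace(L) = 2|E|.

1.1531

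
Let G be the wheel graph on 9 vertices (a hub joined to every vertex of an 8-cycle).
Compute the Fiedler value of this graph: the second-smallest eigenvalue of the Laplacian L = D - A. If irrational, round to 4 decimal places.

1.5858

The graph has 9 vertices and degree multiset [8, 3, 3, 3, 3, 3, 3, 3, 3]; D is the diagonal matrix of degrees and L = D - A. The sorted Laplacian eigenvalues are [0, 1.5858, 1.5858, 3, 3, 4.4142, 4.4142, 5, 9]; the algebraic connectivity is the second entry, 1.5858. By the matrix-tree theorem the graph has (1/9) * product of the nonzero eigenvalues = 2205 spanning trees. There is one zero in the spectrum, matching the 1 component.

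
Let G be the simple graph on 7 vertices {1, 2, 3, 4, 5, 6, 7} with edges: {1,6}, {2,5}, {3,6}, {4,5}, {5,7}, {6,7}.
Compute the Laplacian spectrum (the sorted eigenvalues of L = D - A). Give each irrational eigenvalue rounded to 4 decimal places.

With the vertex order [1, 2, 3, 4, 5, 6, 7], the degrees are [1, 1, 1, 1, 3, 3, 2], giving D = diag(1, 1, 1, 1, 3, 3, 2) and L = D - A. The multiplicity of 0 as a Laplacian eigenvalue equals the number of connected components. By the matrix-tree theorem the graph has (1/7) * product of the nonzero eigenvalues = 1 spanning tree. The eigenvalues sum to 12, which equals trace(L) = 2|E|.

[0, 0.2679, 1, 1, 1.5858, 3.7321, 4.4142]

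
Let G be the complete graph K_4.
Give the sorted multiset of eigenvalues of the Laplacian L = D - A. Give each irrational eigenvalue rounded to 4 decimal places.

The graph has 4 vertices and degree multiset [3, 3, 3, 3]; D is the diagonal matrix of degrees and L = D - A. Since every row of L sums to 0, the all-ones vector is in the kernel and 0 is an eigenvalue. There is one zero in the spectrum, matching the 1 component.

[0, 4, 4, 4]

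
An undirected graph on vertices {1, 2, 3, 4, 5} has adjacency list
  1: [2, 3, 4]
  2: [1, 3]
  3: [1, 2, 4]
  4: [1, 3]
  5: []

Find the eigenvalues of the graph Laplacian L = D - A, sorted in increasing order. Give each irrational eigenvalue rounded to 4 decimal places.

[0, 0, 2, 4, 4]

With the vertex order [1, 2, 3, 4, 5], the degrees are [3, 2, 3, 2, 0], giving D = diag(3, 2, 3, 2, 0) and L = D - A. L is symmetric positive semidefinite, so every eigenvalue is real and nonnegative. The 2 zero eigenvalues correspond to the 2 connected components. The largest eigenvalue, 4, is at most the vertex count 5. There are 2 zeros in the spectrum, matching the 2 components.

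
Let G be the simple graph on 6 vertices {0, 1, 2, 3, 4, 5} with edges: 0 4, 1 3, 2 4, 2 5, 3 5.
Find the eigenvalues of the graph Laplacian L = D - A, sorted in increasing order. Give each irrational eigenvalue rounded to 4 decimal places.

[0, 0.2679, 1, 2, 3, 3.7321]

Each diagonal entry of L is the vertex degree and each off-diagonal entry is -1 where an edge is present, 0 otherwise; in the order [0, 1, 2, 3, 4, 5] the diagonal is [1, 1, 2, 2, 2, 2]. The multiplicity of 0 as a Laplacian eigenvalue equals the number of connected components. The single zero eigenvalue shows the graph is connected. There is one zero in the spectrum, matching the 1 component.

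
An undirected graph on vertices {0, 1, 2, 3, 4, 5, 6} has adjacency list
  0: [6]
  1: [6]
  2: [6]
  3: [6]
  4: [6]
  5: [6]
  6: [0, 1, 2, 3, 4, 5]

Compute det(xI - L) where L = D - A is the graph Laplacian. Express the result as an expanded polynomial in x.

Each diagonal entry of L is the vertex degree and each off-diagonal entry is -1 where an edge is present, 0 otherwise; in the order [0, 1, 2, 3, 4, 5, 6] the diagonal is [1, 1, 1, 1, 1, 1, 6]. Computing det(xI - L) by cofactor expansion (or equivalently via sum-over-permutations) gives x^7 - 12x^6 + 45x^5 - 80x^4 + 75x^3 - 36x^2 + 7x. The coefficient of x^6 equals -trace(L) = -12, matching the sum of degrees. The eigenvalues sum to 12, which equals trace(L) = 2|E|.

x^7 - 12x^6 + 45x^5 - 80x^4 + 75x^3 - 36x^2 + 7x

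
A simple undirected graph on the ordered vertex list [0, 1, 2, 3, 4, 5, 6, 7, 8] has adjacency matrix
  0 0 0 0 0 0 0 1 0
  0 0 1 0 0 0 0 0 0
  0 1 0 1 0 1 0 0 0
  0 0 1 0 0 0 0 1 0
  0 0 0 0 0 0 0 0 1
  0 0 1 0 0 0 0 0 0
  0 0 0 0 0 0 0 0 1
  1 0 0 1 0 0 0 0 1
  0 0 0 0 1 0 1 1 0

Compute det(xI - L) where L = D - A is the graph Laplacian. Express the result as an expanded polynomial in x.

With the vertex order [0, 1, 2, 3, 4, 5, 6, 7, 8], the degrees are [1, 1, 3, 2, 1, 1, 1, 3, 3], giving D = diag(1, 1, 3, 2, 1, 1, 1, 3, 3) and L = D - A. L has integer entries, so p(x) = det(xI - L) has integer coefficients. Expanding the determinant yields x^9 - 16x^8 + 102x^7 - 334x^6 + 608x^5 - 626x^4 + 352x^3 - 96x^2 + 9x. Since p(0) = det(-L) = 0, x divides p(x). The largest eigenvalue, 4.6907, is at most the vertex count 9.

x^9 - 16x^8 + 102x^7 - 334x^6 + 608x^5 - 626x^4 + 352x^3 - 96x^2 + 9x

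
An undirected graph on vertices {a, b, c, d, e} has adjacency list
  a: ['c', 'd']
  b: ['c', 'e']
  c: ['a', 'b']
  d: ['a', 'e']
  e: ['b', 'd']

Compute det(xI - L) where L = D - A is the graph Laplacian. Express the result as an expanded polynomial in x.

x^5 - 10x^4 + 35x^3 - 50x^2 + 25x

With the vertex order [a, b, c, d, e], the degrees are [2, 2, 2, 2, 2], giving D = diag(2, 2, 2, 2, 2) and L = D - A. Computing det(xI - L) by cofactor expansion (or equivalently via sum-over-permutations) gives x^5 - 10x^4 + 35x^3 - 50x^2 + 25x. The coefficient of x^4 equals -trace(L) = -10, matching the sum of degrees. The eigenvalues sum to 10, which equals trace(L) = 2|E|.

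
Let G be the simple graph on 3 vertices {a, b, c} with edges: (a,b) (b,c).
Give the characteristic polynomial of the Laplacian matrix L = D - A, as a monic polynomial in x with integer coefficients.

With the vertex order [a, b, c], the degrees are [1, 2, 1], giving D = diag(1, 2, 1) and L = D - A. L has integer entries, so p(x) = det(xI - L) has integer coefficients. Expanding the determinant yields x^3 - 4x^2 + 3x. The constant term is 0 because L is singular (the all-ones vector lies in its kernel). There is one zero in the spectrum, matching the 1 component. The largest eigenvalue, 3, is at most the vertex count 3.

x^3 - 4x^2 + 3x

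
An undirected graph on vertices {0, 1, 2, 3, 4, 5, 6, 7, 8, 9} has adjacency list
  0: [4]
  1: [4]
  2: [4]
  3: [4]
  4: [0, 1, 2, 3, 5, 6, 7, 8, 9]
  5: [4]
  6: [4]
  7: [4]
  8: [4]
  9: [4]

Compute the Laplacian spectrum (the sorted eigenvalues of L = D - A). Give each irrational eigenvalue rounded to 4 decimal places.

Each diagonal entry of L is the vertex degree and each off-diagonal entry is -1 where an edge is present, 0 otherwise; in the order [0, 1, 2, 3, 4, 5, 6, 7, 8, 9] the diagonal is [1, 1, 1, 1, 9, 1, 1, 1, 1, 1]. Since every row of L sums to 0, the all-ones vector is in the kernel and 0 is an eigenvalue. The single zero eigenvalue shows the graph is connected. The eigenvalues sum to 18, which equals trace(L) = 2|E|.

[0, 1, 1, 1, 1, 1, 1, 1, 1, 10]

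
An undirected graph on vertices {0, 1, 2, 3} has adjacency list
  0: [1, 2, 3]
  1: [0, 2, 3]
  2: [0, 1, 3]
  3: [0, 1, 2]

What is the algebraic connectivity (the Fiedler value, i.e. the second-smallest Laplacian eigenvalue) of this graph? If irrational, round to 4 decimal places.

Reading degrees in the order [0, 1, 2, 3] gives [3, 3, 3, 3]; set D = diag(3, 3, 3, 3) and form L = D - A. The sorted Laplacian eigenvalues are [0, 4, 4, 4]; the algebraic connectivity is the second entry, 4. By the matrix-tree theorem the graph has (1/4) * product of the nonzero eigenvalues = 16 spanning trees.

4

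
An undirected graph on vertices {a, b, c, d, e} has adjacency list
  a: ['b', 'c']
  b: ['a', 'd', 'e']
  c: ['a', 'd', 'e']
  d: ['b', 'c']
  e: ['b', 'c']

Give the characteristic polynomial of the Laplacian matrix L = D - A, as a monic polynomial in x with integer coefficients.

x^5 - 12x^4 + 51x^3 - 92x^2 + 60x

With the vertex order [a, b, c, d, e], the degrees are [2, 3, 3, 2, 2], giving D = diag(2, 3, 3, 2, 2) and L = D - A. Computing det(xI - L) by cofactor expansion (or equivalently via sum-over-permutations) gives x^5 - 12x^4 + 51x^3 - 92x^2 + 60x. The constant term is 0 because L is singular (the all-ones vector lies in its kernel). The largest eigenvalue, 5, is at most the vertex count 5. By the matrix-tree theorem the graph has (1/5) * product of the nonzero eigenvalues = 12 spanning trees.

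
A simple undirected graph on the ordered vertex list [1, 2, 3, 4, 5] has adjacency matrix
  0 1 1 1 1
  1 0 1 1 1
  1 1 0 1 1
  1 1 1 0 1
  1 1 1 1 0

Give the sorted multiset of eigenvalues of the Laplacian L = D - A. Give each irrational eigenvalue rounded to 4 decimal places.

[0, 5, 5, 5, 5]

With the vertex order [1, 2, 3, 4, 5], the degrees are [4, 4, 4, 4, 4], giving D = diag(4, 4, 4, 4, 4) and L = D - A. Since every row of L sums to 0, the all-ones vector is in the kernel and 0 is an eigenvalue. The single zero eigenvalue shows the graph is connected. There is one zero in the spectrum, matching the 1 component.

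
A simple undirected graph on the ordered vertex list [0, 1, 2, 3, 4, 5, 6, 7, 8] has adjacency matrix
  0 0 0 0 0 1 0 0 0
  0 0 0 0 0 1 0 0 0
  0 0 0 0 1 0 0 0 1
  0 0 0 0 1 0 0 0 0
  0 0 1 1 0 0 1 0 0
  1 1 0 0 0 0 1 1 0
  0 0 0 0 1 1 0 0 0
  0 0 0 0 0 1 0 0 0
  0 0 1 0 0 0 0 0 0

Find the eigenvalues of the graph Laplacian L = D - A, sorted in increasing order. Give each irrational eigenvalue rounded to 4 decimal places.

[0, 0.1884, 0.6144, 1, 1, 1.5333, 2.3798, 4.1545, 5.1296]

Each diagonal entry of L is the vertex degree and each off-diagonal entry is -1 where an edge is present, 0 otherwise; in the order [0, 1, 2, 3, 4, 5, 6, 7, 8] the diagonal is [1, 1, 2, 1, 3, 4, 2, 1, 1]. Diagonalising L (or applying a numerical eigensolver to the 9x9 matrix) gives the spectrum above. The single zero eigenvalue shows the graph is connected. The largest eigenvalue, 5.1296, is at most the vertex count 9.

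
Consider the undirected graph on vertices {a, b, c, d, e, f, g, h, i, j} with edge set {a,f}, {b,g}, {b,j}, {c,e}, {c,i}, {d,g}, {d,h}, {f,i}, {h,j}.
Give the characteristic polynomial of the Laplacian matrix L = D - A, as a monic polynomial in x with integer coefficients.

x^10 - 18x^9 + 136x^8 - 560x^7 + 1365x^6 - 2000x^5 + 1700x^4 - 750x^3 + 125x^2

Reading degrees in the order [a, b, c, d, e, f, g, h, i, j] gives [1, 2, 2, 2, 1, 2, 2, 2, 2, 2]; set D = diag(1, 2, 2, 2, 1, 2, 2, 2, 2, 2) and form L = D - A. L has integer entries, so p(x) = det(xI - L) has integer coefficients. Expanding the determinant yields x^10 - 18x^9 + 136x^8 - 560x^7 + 1365x^6 - 2000x^5 + 1700x^4 - 750x^3 + 125x^2. Since p(0) = det(-L) = 0, x divides p(x). The eigenvalues sum to 18, which equals trace(L) = 2|E|.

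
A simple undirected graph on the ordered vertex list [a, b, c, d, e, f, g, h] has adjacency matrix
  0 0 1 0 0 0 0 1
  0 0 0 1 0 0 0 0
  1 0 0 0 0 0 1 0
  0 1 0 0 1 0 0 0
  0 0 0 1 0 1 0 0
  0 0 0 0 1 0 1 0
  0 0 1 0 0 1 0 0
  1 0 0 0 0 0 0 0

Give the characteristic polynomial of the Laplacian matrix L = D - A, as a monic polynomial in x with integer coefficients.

With the vertex order [a, b, c, d, e, f, g, h], the degrees are [2, 1, 2, 2, 2, 2, 2, 1], giving D = diag(2, 1, 2, 2, 2, 2, 2, 1) and L = D - A. L has integer entries, so p(x) = det(xI - L) has integer coefficients. Expanding the determinant yields x^8 - 14x^7 + 78x^6 - 220x^5 + 330x^4 - 252x^3 + 84x^2 - 8x. The coefficient of x^7 equals -trace(L) = -14, matching the sum of degrees.

x^8 - 14x^7 + 78x^6 - 220x^5 + 330x^4 - 252x^3 + 84x^2 - 8x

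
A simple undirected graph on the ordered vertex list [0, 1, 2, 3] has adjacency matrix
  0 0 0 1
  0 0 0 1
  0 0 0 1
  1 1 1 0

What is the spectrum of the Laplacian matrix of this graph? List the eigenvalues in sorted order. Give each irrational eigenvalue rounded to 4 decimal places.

[0, 1, 1, 4]

With the vertex order [0, 1, 2, 3], the degrees are [1, 1, 1, 3], giving D = diag(1, 1, 1, 3) and L = D - A. Since every row of L sums to 0, the all-ones vector is in the kernel and 0 is an eigenvalue. The single zero eigenvalue shows the graph is connected. There is one zero in the spectrum, matching the 1 component.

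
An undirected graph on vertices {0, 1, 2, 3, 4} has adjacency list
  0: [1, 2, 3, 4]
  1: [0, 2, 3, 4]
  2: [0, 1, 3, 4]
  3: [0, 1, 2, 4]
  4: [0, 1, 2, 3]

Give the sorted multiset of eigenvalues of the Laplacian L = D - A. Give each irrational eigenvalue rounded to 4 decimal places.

[0, 5, 5, 5, 5]

With the vertex order [0, 1, 2, 3, 4], the degrees are [4, 4, 4, 4, 4], giving D = diag(4, 4, 4, 4, 4) and L = D - A. L is symmetric positive semidefinite, so every eigenvalue is real and nonnegative.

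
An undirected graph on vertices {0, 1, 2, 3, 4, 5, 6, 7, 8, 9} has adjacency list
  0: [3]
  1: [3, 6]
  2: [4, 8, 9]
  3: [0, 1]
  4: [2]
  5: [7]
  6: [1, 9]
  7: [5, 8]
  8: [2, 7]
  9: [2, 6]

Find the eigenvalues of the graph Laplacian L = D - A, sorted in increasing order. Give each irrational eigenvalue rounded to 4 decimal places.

[0, 0.1172, 0.3820, 0.7586, 1.3820, 1.6674, 2.6180, 3.0846, 3.6180, 4.3721]

With the vertex order [0, 1, 2, 3, 4, 5, 6, 7, 8, 9], the degrees are [1, 2, 3, 2, 1, 1, 2, 2, 2, 2], giving D = diag(1, 2, 3, 2, 1, 1, 2, 2, 2, 2) and L = D - A. L is symmetric positive semidefinite, so every eigenvalue is real and nonnegative. There is one zero in the spectrum, matching the 1 component. By the matrix-tree theorem the graph has (1/10) * product of the nonzero eigenvalues = 1 spanning tree.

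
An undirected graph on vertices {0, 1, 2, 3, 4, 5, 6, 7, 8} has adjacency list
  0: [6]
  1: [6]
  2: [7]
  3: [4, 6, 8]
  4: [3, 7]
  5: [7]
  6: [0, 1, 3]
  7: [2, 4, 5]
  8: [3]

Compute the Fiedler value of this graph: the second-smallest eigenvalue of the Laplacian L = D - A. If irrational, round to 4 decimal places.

With the vertex order [0, 1, 2, 3, 4, 5, 6, 7, 8], the degrees are [1, 1, 1, 3, 2, 1, 3, 3, 1], giving D = diag(1, 1, 1, 3, 2, 1, 3, 3, 1) and L = D - A. The sorted Laplacian eigenvalues are [0, 0.1830, 0.5723, 1, 1, 1.5095, 3, 4.0444, 4.6907]; the algebraic connectivity is the second entry, 0.1830. By the matrix-tree theorem the graph has (1/9) * product of the nonzero eigenvalues = 1 spanning tree.

0.1830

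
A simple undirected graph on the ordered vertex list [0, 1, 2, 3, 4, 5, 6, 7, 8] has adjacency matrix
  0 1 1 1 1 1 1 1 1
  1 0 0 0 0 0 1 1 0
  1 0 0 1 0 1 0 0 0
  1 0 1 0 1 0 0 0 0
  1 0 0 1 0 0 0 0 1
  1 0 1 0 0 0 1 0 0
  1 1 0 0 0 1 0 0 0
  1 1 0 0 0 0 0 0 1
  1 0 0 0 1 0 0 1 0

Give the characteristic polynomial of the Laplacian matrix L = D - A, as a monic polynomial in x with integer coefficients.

Reading degrees in the order [0, 1, 2, 3, 4, 5, 6, 7, 8] gives [8, 3, 3, 3, 3, 3, 3, 3, 3]; set D = diag(8, 3, 3, 3, 3, 3, 3, 3, 3) and form L = D - A. L has integer entries, so p(x) = det(xI - L) has integer coefficients. Expanding the determinant yields x^9 - 32x^8 + 428x^7 - 3136x^6 + 13786x^5 - 37232x^4 + 60276x^3 - 53424x^2 + 19845x. The constant term is 0 because L is singular (the all-ones vector lies in its kernel). The eigenvalues sum to 32, which equals trace(L) = 2|E|.

x^9 - 32x^8 + 428x^7 - 3136x^6 + 13786x^5 - 37232x^4 + 60276x^3 - 53424x^2 + 19845x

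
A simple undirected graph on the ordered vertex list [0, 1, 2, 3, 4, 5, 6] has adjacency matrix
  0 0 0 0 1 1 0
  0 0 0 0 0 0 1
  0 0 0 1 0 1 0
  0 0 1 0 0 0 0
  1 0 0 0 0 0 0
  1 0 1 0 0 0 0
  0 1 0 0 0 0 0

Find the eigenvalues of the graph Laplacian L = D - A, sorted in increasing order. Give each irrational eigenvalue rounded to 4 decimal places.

Reading degrees in the order [0, 1, 2, 3, 4, 5, 6] gives [2, 1, 2, 1, 1, 2, 1]; set D = diag(2, 1, 2, 1, 1, 2, 1) and form L = D - A. Diagonalising L (or applying a numerical eigensolver to the 7x7 matrix) gives the spectrum above. The 2 zero eigenvalues correspond to the 2 connected components. The largest eigenvalue, 3.6180, is at most the vertex count 7. The eigenvalues sum to 10, which equals trace(L) = 2|E|.

[0, 0, 0.3820, 1.3820, 2, 2.6180, 3.6180]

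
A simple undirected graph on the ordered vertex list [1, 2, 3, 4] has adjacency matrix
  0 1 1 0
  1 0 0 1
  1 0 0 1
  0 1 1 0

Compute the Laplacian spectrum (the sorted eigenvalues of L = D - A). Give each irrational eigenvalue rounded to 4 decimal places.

Reading degrees in the order [1, 2, 3, 4] gives [2, 2, 2, 2]; set D = diag(2, 2, 2, 2) and form L = D - A. The multiplicity of 0 as a Laplacian eigenvalue equals the number of connected components.

[0, 2, 2, 4]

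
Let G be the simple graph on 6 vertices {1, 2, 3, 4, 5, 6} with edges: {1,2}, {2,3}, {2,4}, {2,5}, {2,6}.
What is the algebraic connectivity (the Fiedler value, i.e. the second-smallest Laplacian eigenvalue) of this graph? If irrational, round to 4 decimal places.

1

With the vertex order [1, 2, 3, 4, 5, 6], the degrees are [1, 5, 1, 1, 1, 1], giving D = diag(1, 5, 1, 1, 1, 1) and L = D - A. The sorted Laplacian eigenvalues are [0, 1, 1, 1, 1, 6]; the algebraic connectivity is the second entry, 1.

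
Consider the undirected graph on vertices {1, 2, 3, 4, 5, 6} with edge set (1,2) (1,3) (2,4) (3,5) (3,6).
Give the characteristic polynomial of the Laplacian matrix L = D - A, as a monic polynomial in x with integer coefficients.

Reading degrees in the order [1, 2, 3, 4, 5, 6] gives [2, 2, 3, 1, 1, 1]; set D = diag(2, 2, 3, 1, 1, 1) and form L = D - A. Computing det(xI - L) by cofactor expansion (or equivalently via sum-over-permutations) gives x^6 - 10x^5 + 35x^4 - 52x^3 + 32x^2 - 6x. The constant term is 0 because L is singular (the all-ones vector lies in its kernel). The eigenvalues sum to 10, which equals trace(L) = 2|E|. There is one zero in the spectrum, matching the 1 component.

x^6 - 10x^5 + 35x^4 - 52x^3 + 32x^2 - 6x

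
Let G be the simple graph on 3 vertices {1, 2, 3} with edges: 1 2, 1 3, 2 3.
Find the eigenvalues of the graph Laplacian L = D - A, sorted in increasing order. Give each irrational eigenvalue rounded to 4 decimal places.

[0, 3, 3]

Reading degrees in the order [1, 2, 3] gives [2, 2, 2]; set D = diag(2, 2, 2) and form L = D - A. L is symmetric positive semidefinite, so every eigenvalue is real and nonnegative. The single zero eigenvalue shows the graph is connected. The largest eigenvalue, 3, is at most the vertex count 3.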